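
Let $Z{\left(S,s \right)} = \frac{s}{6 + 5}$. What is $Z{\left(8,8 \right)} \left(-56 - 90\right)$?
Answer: $- \frac{1168}{11} \approx -106.18$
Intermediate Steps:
$Z{\left(S,s \right)} = \frac{s}{11}$
$Z{\left(8,8 \right)} \left(-56 - 90\right) = \frac{1}{11} \cdot 8 \left(-56 - 90\right) = \frac{8}{11} \left(-146\right) = - \frac{1168}{11}$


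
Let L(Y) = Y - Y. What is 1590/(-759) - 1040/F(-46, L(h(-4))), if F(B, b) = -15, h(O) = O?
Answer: 51034/759 ≈ 67.239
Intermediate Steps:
L(Y) = 0
1590/(-759) - 1040/F(-46, L(h(-4))) = 1590/(-759) - 1040/(-15) = 1590*(-1/759) - 1040*(-1/15) = -530/253 + 208/3 = 51034/759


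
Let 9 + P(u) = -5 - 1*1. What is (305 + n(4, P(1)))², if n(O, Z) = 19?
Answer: 104976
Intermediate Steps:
P(u) = -15 (P(u) = -9 + (-5 - 1*1) = -9 + (-5 - 1) = -9 - 6 = -15)
(305 + n(4, P(1)))² = (305 + 19)² = 324² = 104976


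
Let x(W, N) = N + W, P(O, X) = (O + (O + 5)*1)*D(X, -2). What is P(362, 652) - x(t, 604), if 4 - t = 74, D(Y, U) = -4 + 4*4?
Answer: 8214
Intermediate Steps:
D(Y, U) = 12 (D(Y, U) = -4 + 16 = 12)
P(O, X) = 60 + 24*O (P(O, X) = (O + (O + 5)*1)*12 = (O + (5 + O)*1)*12 = (O + (5 + O))*12 = (5 + 2*O)*12 = 60 + 24*O)
t = -70 (t = 4 - 1*74 = 4 - 74 = -70)
P(362, 652) - x(t, 604) = (60 + 24*362) - (604 - 70) = (60 + 8688) - 1*534 = 8748 - 534 = 8214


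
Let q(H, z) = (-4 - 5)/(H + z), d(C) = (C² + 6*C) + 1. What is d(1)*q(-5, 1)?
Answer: 18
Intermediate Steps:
d(C) = 1 + C² + 6*C
q(H, z) = -9/(H + z)
d(1)*q(-5, 1) = (1 + 1² + 6*1)*(-9/(-5 + 1)) = (1 + 1 + 6)*(-9/(-4)) = 8*(-9*(-¼)) = 8*(9/4) = 18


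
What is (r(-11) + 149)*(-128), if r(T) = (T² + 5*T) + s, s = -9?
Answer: -26368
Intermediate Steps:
r(T) = -9 + T² + 5*T (r(T) = (T² + 5*T) - 9 = -9 + T² + 5*T)
(r(-11) + 149)*(-128) = ((-9 + (-11)² + 5*(-11)) + 149)*(-128) = ((-9 + 121 - 55) + 149)*(-128) = (57 + 149)*(-128) = 206*(-128) = -26368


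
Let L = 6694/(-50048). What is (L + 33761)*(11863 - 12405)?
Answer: -228949449507/12512 ≈ -1.8298e+7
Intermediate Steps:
L = -3347/25024 (L = 6694*(-1/50048) = -3347/25024 ≈ -0.13375)
(L + 33761)*(11863 - 12405) = (-3347/25024 + 33761)*(11863 - 12405) = (844831917/25024)*(-542) = -228949449507/12512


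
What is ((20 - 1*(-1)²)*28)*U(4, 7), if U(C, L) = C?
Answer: 2128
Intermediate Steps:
((20 - 1*(-1)²)*28)*U(4, 7) = ((20 - 1*(-1)²)*28)*4 = ((20 - 1*1)*28)*4 = ((20 - 1)*28)*4 = (19*28)*4 = 532*4 = 2128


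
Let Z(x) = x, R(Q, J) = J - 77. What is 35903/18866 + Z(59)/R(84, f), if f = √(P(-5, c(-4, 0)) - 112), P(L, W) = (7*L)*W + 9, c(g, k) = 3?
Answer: 134628473/115780642 - 236*I*√13/6137 ≈ 1.1628 - 0.13865*I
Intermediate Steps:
P(L, W) = 9 + 7*L*W (P(L, W) = 7*L*W + 9 = 9 + 7*L*W)
f = 4*I*√13 (f = √((9 + 7*(-5)*3) - 112) = √((9 - 105) - 112) = √(-96 - 112) = √(-208) = 4*I*√13 ≈ 14.422*I)
R(Q, J) = -77 + J
35903/18866 + Z(59)/R(84, f) = 35903/18866 + 59/(-77 + 4*I*√13)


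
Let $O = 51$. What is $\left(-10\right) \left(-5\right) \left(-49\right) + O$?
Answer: $-2399$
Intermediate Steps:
$\left(-10\right) \left(-5\right) \left(-49\right) + O = \left(-10\right) \left(-5\right) \left(-49\right) + 51 = 50 \left(-49\right) + 51 = -2450 + 51 = -2399$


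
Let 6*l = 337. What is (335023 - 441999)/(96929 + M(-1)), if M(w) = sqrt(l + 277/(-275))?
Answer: -17108976561600/15502131126637 + 534880*sqrt(6006858)/15502131126637 ≈ -1.1036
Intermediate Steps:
l = 337/6 (l = (1/6)*337 = 337/6 ≈ 56.167)
M(w) = sqrt(6006858)/330 (M(w) = sqrt(337/6 + 277/(-275)) = sqrt(337/6 + 277*(-1/275)) = sqrt(337/6 - 277/275) = sqrt(91013/1650) = sqrt(6006858)/330)
(335023 - 441999)/(96929 + M(-1)) = (335023 - 441999)/(96929 + sqrt(6006858)/330) = -106976/(96929 + sqrt(6006858)/330)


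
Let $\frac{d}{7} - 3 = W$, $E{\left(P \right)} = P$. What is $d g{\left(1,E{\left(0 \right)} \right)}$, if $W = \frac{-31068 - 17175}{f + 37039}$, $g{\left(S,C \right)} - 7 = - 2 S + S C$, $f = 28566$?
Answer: $\frac{1040004}{13121} \approx 79.263$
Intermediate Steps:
$g{\left(S,C \right)} = 7 - 2 S + C S$ ($g{\left(S,C \right)} = 7 + \left(- 2 S + S C\right) = 7 + \left(- 2 S + C S\right) = 7 - 2 S + C S$)
$W = - \frac{48243}{65605}$ ($W = \frac{-31068 - 17175}{28566 + 37039} = - \frac{48243}{65605} \approx -0.73536$)
$d = \frac{1040004}{65605}$ ($d = 21 + 7 \left(- \frac{48243}{65605}\right) = 21 - \frac{337701}{65605} = \frac{1040004}{65605} \approx 15.853$)
$d g{\left(1,E{\left(0 \right)} \right)} = \frac{1040004 \left(7 - 2 + 0 \cdot 1\right)}{65605} = \frac{1040004 \left(7 - 2 + 0\right)}{65605} = \frac{1040004}{65605} \cdot 5 = \frac{1040004}{13121}$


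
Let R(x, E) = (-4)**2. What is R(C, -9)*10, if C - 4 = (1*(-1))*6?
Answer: 160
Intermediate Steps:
C = -2 (C = 4 + (1*(-1))*6 = 4 - 1*6 = 4 - 6 = -2)
R(x, E) = 16
R(C, -9)*10 = 16*10 = 160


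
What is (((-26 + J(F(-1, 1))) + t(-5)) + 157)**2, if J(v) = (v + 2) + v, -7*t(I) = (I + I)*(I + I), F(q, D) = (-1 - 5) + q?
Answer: 537289/49 ≈ 10965.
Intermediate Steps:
F(q, D) = -6 + q
t(I) = -4*I**2/7 (t(I) = -(I + I)*(I + I)/7 = -2*I*2*I/7 = -4*I**2/7)
J(v) = 2 + 2*v (J(v) = (2 + v) + v = 2 + 2*v)
(((-26 + J(F(-1, 1))) + t(-5)) + 157)**2 = (((-26 + (2 + 2*(-6 - 1))) - 4/7*(-5)**2) + 157)**2 = (((-26 + (2 + 2*(-7))) - 4/7*25) + 157)**2 = (((-26 + (2 - 14)) - 100/7) + 157)**2 = (((-26 - 12) - 100/7) + 157)**2 = ((-38 - 100/7) + 157)**2 = (-366/7 + 157)**2 = (733/7)**2 = 537289/49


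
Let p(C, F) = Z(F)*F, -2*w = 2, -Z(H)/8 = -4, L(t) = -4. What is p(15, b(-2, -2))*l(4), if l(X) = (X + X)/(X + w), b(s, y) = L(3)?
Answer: -1024/3 ≈ -341.33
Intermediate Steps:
Z(H) = 32 (Z(H) = -8*(-4) = 32)
b(s, y) = -4
w = -1 (w = -½*2 = -1)
p(C, F) = 32*F
l(X) = 2*X/(-1 + X) (l(X) = (X + X)/(X - 1) = (2*X)/(-1 + X) = 2*X/(-1 + X))
p(15, b(-2, -2))*l(4) = (32*(-4))*(2*4/(-1 + 4)) = -256*4/3 = -128*8/3 = -1024/3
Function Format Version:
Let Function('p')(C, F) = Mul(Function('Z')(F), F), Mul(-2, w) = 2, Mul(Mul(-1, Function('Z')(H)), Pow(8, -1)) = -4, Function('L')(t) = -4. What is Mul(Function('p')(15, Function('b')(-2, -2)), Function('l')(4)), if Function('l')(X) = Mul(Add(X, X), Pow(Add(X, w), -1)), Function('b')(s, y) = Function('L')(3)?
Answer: Rational(-1024, 3) ≈ -341.33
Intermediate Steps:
Function('Z')(H) = 32 (Function('Z')(H) = Mul(-8, -4) = 32)
Function('b')(s, y) = -4
w = -1 (w = Mul(Rational(-1, 2), 2) = -1)
Function('p')(C, F) = Mul(32, F)
Function('l')(X) = Mul(2, X, Pow(Add(-1, X), -1)) (Function('l')(X) = Mul(Add(X, X), Pow(Add(X, -1), -1)) = Mul(Mul(2, X), Pow(Add(-1, X), -1)) = Mul(2, X, Pow(Add(-1, X), -1)))
Mul(Function('p')(15, Function('b')(-2, -2)), Function('l')(4)) = Mul(Mul(32, -4), Mul(2, 4, Pow(Add(-1, 4), -1))) = Mul(-128, Mul(2, 4, Pow(3, -1))) = Mul(-128, Mul(2, 4, Rational(1, 3))) = Mul(-128, Rational(8, 3)) = Rational(-1024, 3)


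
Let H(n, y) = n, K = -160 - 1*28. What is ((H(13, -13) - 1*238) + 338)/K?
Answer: -113/188 ≈ -0.60106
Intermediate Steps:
K = -188 (K = -160 - 28 = -188)
((H(13, -13) - 1*238) + 338)/K = ((13 - 1*238) + 338)/(-188) = ((13 - 238) + 338)*(-1/188) = (-225 + 338)*(-1/188) = 113*(-1/188) = -113/188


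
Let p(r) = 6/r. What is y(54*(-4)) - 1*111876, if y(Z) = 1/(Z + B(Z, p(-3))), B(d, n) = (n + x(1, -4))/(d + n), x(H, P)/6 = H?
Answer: -2634232405/23546 ≈ -1.1188e+5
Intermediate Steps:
x(H, P) = 6*H
B(d, n) = (6 + n)/(d + n) (B(d, n) = (n + 6*1)/(d + n) = (n + 6)/(d + n) = (6 + n)/(d + n))
y(Z) = 1/(Z + 4/(-2 + Z)) (y(Z) = 1/(Z + (6 + 6/(-3))/(Z + 6/(-3))) = 1/(Z + (6 + 6*(-⅓))/(Z + 6*(-⅓))) = 1/(Z + (6 - 2)/(Z - 2)) = 1/(Z + 4/(-2 + Z)))
y(54*(-4)) - 1*111876 = (-2 + 54*(-4))/(4 + (54*(-4))*(-2 + 54*(-4))) - 1*111876 = (-2 - 216)/(4 - 216*(-2 - 216)) - 111876 = -218/(4 - 216*(-218)) - 111876 = -218/(4 + 47088) - 111876 = -218/47092 - 111876 = (1/47092)*(-218) - 111876 = -109/23546 - 111876 = -2634232405/23546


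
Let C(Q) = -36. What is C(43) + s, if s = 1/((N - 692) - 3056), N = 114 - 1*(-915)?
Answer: -97885/2719 ≈ -36.000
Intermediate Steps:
N = 1029 (N = 114 + 915 = 1029)
s = -1/2719 (s = 1/((1029 - 692) - 3056) = 1/(337 - 3056) = 1/(-2719) = -1/2719 ≈ -0.00036778)
C(43) + s = -36 - 1/2719 = -97885/2719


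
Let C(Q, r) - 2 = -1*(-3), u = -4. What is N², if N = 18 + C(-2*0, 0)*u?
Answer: 4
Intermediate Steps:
C(Q, r) = 5 (C(Q, r) = 2 - 1*(-3) = 2 + 3 = 5)
N = -2 (N = 18 + 5*(-4) = 18 - 20 = -2)
N² = (-2)² = 4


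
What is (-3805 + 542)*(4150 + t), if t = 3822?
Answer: -26012636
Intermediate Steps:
(-3805 + 542)*(4150 + t) = (-3805 + 542)*(4150 + 3822) = -3263*7972 = -26012636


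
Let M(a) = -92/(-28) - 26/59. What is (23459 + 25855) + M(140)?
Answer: 20367857/413 ≈ 49317.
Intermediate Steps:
M(a) = 1175/413 (M(a) = -92*(-1/28) - 26*1/59 = 23/7 - 26/59 = 1175/413)
(23459 + 25855) + M(140) = (23459 + 25855) + 1175/413 = 49314 + 1175/413 = 20367857/413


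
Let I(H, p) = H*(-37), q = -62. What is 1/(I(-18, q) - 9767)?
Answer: -1/9101 ≈ -0.00010988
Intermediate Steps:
I(H, p) = -37*H
1/(I(-18, q) - 9767) = 1/(-37*(-18) - 9767) = 1/(666 - 9767) = 1/(-9101) = -1/9101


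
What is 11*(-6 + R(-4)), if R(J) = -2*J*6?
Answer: 462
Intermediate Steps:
R(J) = -12*J
11*(-6 + R(-4)) = 11*(-6 - 12*(-4)) = 11*(-6 + 48) = 11*42 = 462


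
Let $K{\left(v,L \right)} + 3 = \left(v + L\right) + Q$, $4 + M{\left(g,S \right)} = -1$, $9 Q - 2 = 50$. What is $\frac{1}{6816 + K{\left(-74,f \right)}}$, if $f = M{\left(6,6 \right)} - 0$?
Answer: $\frac{9}{60658} \approx 0.00014837$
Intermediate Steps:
$Q = \frac{52}{9}$ ($Q = \frac{2}{9} + \frac{1}{9} \cdot 50 = \frac{2}{9} + \frac{50}{9} = \frac{52}{9} \approx 5.7778$)
$M{\left(g,S \right)} = -5$ ($M{\left(g,S \right)} = -4 - 1 = -5$)
$f = -5$ ($f = -5 - 0 = -5 + 0 = -5$)
$K{\left(v,L \right)} = \frac{25}{9} + L + v$ ($K{\left(v,L \right)} = -3 + \left(\left(v + L\right) + \frac{52}{9}\right) = -3 + \left(\left(L + v\right) + \frac{52}{9}\right) = -3 + \left(\frac{52}{9} + L + v\right) = \frac{25}{9} + L + v$)
$\frac{1}{6816 + K{\left(-74,f \right)}} = \frac{1}{6816 - \frac{686}{9}} = \frac{1}{\frac{60658}{9}} = \frac{9}{60658}$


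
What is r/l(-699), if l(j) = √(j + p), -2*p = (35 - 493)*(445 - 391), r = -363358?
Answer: -363358*√11667/11667 ≈ -3364.0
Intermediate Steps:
p = 12366 (p = -(35 - 493)*(445 - 391)/2 = -(-229)*54 = -½*(-24732) = 12366)
l(j) = √(12366 + j) (l(j) = √(j + 12366) = √(12366 + j))
r/l(-699) = -363358/√(12366 - 699) = -363358*√11667/11667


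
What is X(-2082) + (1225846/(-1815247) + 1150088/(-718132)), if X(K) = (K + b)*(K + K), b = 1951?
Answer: 177770715128528232/325896739651 ≈ 5.4548e+5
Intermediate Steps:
X(K) = 2*K*(1951 + K) (X(K) = (K + 1951)*(K + K) = (1951 + K)*(2*K) = 2*K*(1951 + K))
X(-2082) + (1225846/(-1815247) + 1150088/(-718132)) = 2*(-2082)*(1951 - 2082) + (1225846/(-1815247) + 1150088/(-718132)) = 2*(-2082)*(-131) + (1225846*(-1/1815247) + 1150088*(-1/718132)) = 545484 + (-1225846/1815247 - 287522/179533) = 545484 - 742003257852/325896739651 = 177770715128528232/325896739651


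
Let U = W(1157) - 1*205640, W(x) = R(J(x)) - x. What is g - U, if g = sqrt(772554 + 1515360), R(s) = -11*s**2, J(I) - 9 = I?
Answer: 15161913 + sqrt(2287914) ≈ 1.5163e+7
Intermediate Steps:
J(I) = 9 + I
W(x) = -x - 11*(9 + x)**2 (W(x) = -11*(9 + x)**2 - x = -x - 11*(9 + x)**2)
g = sqrt(2287914) ≈ 1512.6
U = -15161913 (U = (-1*1157 - 11*(9 + 1157)**2) - 1*205640 = (-1157 - 11*1166**2) - 205640 = (-1157 - 11*1359556) - 205640 = (-1157 - 14955116) - 205640 = -14956273 - 205640 = -15161913)
g - U = sqrt(2287914) - 1*(-15161913) = sqrt(2287914) + 15161913 = 15161913 + sqrt(2287914)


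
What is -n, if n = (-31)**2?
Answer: -961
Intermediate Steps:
n = 961
-n = -1*961 = -961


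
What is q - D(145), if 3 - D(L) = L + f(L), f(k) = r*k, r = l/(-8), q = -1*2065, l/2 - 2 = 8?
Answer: -4571/2 ≈ -2285.5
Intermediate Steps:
l = 20 (l = 4 + 2*8 = 4 + 16 = 20)
q = -2065
r = -5/2 (r = 20/(-8) = 20*(-1/8) = -5/2 ≈ -2.5000)
f(k) = -5*k/2
D(L) = 3 + 3*L/2 (D(L) = 3 - (L - 5*L/2) = 3 - (-3)*L/2 = 3 + 3*L/2)
q - D(145) = -2065 - (3 + (3/2)*145) = -2065 - (3 + 435/2) = -2065 - 1*441/2 = -2065 - 441/2 = -4571/2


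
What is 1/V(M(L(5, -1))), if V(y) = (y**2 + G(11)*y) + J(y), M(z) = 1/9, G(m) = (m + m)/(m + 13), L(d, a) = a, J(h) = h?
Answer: 324/73 ≈ 4.4384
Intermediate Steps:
G(m) = 2*m/(13 + m) (G(m) = (2*m)/(13 + m) = 2*m/(13 + m))
M(z) = 1/9
V(y) = y**2 + 23*y/12 (V(y) = (y**2 + (2*11/(13 + 11))*y) + y = (y**2 + (2*11/24)*y) + y = (y**2 + (2*11*(1/24))*y) + y = (y**2 + 11*y/12) + y = y**2 + 23*y/12)
1/V(M(L(5, -1))) = 1/((1/12)*(1/9)*(23 + 12*(1/9))) = 1/((1/12)*(1/9)*(23 + 4/3)) = 1/((1/12)*(1/9)*(73/3)) = 1/(73/324) = 324/73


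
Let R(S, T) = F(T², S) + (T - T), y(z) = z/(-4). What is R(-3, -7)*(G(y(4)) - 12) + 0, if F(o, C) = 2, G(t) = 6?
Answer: -12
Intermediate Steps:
y(z) = -z/4 (y(z) = z*(-¼) = -z/4)
R(S, T) = 2 (R(S, T) = 2 + (T - T) = 2 + 0 = 2)
R(-3, -7)*(G(y(4)) - 12) + 0 = 2*(6 - 12) + 0 = 2*(-6) + 0 = -12 + 0 = -12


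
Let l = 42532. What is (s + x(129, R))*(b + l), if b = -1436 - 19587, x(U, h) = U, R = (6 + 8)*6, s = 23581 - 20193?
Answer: 75647153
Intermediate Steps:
s = 3388
R = 84 (R = 14*6 = 84)
b = -21023
(s + x(129, R))*(b + l) = (3388 + 129)*(-21023 + 42532) = 3517*21509 = 75647153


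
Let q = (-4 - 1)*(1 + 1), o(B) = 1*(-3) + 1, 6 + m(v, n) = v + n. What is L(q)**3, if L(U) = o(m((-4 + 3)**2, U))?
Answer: -8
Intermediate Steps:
m(v, n) = -6 + n + v (m(v, n) = -6 + (v + n) = -6 + (n + v) = -6 + n + v)
o(B) = -2 (o(B) = -3 + 1 = -2)
q = -10 (q = -5*2 = -10)
L(U) = -2
L(q)**3 = (-2)**3 = -8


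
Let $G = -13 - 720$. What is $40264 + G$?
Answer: $39531$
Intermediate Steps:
$G = -733$ ($G = -13 - 720 = -733$)
$40264 + G = 40264 - 733 = 39531$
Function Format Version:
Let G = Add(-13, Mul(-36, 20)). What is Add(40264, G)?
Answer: 39531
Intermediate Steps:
G = -733 (G = Add(-13, -720) = -733)
Add(40264, G) = Add(40264, -733) = 39531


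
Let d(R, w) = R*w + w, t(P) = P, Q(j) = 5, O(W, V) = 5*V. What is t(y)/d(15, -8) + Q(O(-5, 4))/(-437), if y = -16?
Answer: 397/3496 ≈ 0.11356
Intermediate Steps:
d(R, w) = w + R*w
t(y)/d(15, -8) + Q(O(-5, 4))/(-437) = -16*(-1/(8*(1 + 15))) + 5/(-437) = -16/((-8*16)) + 5*(-1/437) = -16/(-128) - 5/437 = -16*(-1/128) - 5/437 = ⅛ - 5/437 = 397/3496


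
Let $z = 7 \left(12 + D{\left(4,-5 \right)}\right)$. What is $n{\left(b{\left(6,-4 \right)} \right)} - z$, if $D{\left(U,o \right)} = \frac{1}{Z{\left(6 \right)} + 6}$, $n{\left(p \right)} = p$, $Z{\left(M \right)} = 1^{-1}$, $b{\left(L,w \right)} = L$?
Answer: $-79$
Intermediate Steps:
$Z{\left(M \right)} = 1$
$D{\left(U,o \right)} = \frac{1}{7}$ ($D{\left(U,o \right)} = \frac{1}{1 + 6} = \frac{1}{7}$)
$z = 85$ ($z = 7 \left(12 + \frac{1}{7}\right) = 7 \cdot \frac{85}{7} = 85$)
$n{\left(b{\left(6,-4 \right)} \right)} - z = 6 - 85 = -79$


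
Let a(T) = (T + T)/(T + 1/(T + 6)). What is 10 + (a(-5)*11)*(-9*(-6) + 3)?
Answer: 3155/2 ≈ 1577.5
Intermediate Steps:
a(T) = 2*T/(T + 1/(6 + T)) (a(T) = (2*T)/(T + 1/(6 + T)) = 2*T/(T + 1/(6 + T)))
10 + (a(-5)*11)*(-9*(-6) + 3) = 10 + ((2*(-5)*(6 - 5)/(1 + (-5)² + 6*(-5)))*11)*(-9*(-6) + 3) = 10 + ((2*(-5)*1/(1 + 25 - 30))*11)*(54 + 3) = 10 + ((2*(-5)*1/(-4))*11)*57 = 10 + ((2*(-5)*(-¼)*1)*11)*57 = 10 + ((5/2)*11)*57 = 10 + (55/2)*57 = 10 + 3135/2 = 3155/2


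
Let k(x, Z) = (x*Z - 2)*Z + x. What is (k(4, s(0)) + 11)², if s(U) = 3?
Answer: 2025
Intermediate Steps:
k(x, Z) = x + Z*(-2 + Z*x) (k(x, Z) = (Z*x - 2)*Z + x = (-2 + Z*x)*Z + x = Z*(-2 + Z*x) + x = x + Z*(-2 + Z*x))
(k(4, s(0)) + 11)² = ((4 - 2*3 + 4*3²) + 11)² = ((4 - 6 + 4*9) + 11)² = ((4 - 6 + 36) + 11)² = (34 + 11)² = 45² = 2025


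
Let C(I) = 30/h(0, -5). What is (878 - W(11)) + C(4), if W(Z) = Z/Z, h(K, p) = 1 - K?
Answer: 907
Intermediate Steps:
W(Z) = 1
C(I) = 30 (C(I) = 30/(1 - 1*0) = 30/(1 + 0) = 30/1 = 30*1 = 30)
(878 - W(11)) + C(4) = (878 - 1*1) + 30 = (878 - 1) + 30 = 877 + 30 = 907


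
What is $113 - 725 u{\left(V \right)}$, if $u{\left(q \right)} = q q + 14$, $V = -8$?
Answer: $-56437$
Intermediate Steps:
$u{\left(q \right)} = 14 + q^{2}$ ($u{\left(q \right)} = q^{2} + 14 = 14 + q^{2}$)
$113 - 725 u{\left(V \right)} = 113 - 725 \left(14 + \left(-8\right)^{2}\right) = 113 - 725 \left(14 + 64\right) = 113 - 56550 = -56437$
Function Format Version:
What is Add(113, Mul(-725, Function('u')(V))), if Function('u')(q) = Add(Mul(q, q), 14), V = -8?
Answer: -56437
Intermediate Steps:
Function('u')(q) = Add(14, Pow(q, 2)) (Function('u')(q) = Add(Pow(q, 2), 14) = Add(14, Pow(q, 2)))
Add(113, Mul(-725, Function('u')(V))) = Add(113, Mul(-725, Add(14, Pow(-8, 2)))) = Add(113, Mul(-725, Add(14, 64))) = Add(113, Mul(-725, 78)) = Add(113, -56550) = -56437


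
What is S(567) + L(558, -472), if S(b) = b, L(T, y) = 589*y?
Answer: -277441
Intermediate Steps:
S(567) + L(558, -472) = 567 + 589*(-472) = 567 - 278008 = -277441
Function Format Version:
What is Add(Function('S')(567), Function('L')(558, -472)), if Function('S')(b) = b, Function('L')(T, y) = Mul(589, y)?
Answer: -277441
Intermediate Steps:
Add(Function('S')(567), Function('L')(558, -472)) = Add(567, Mul(589, -472)) = Add(567, -278008) = -277441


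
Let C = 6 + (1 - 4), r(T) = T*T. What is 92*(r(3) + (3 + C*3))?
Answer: 1932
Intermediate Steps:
r(T) = T²
C = 3 (C = 6 - 3 = 3)
92*(r(3) + (3 + C*3)) = 92*(3² + (3 + 3*3)) = 92*(9 + (3 + 9)) = 92*(9 + 12) = 92*21 = 1932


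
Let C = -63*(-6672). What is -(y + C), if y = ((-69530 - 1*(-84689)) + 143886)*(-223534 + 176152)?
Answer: 7535449854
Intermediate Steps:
C = 420336
y = -7535870190 (y = ((-69530 + 84689) + 143886)*(-47382) = (15159 + 143886)*(-47382) = 159045*(-47382) = -7535870190)
-(y + C) = -(-7535870190 + 420336) = -1*(-7535449854) = 7535449854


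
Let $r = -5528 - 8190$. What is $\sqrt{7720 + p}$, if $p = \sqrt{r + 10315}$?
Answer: $\sqrt{7720 + i \sqrt{3403}} \approx 87.864 + 0.332 i$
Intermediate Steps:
$r = -13718$
$p = i \sqrt{3403}$ ($p = \sqrt{-13718 + 10315} = \sqrt{-3403} = i \sqrt{3403} \approx 58.335 i$)
$\sqrt{7720 + p} = \sqrt{7720 + i \sqrt{3403}}$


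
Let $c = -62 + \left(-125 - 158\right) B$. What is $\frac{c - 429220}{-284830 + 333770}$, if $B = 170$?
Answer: $- \frac{119348}{12235} \approx -9.7546$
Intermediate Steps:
$c = -48172$ ($c = -62 + \left(-125 - 158\right) 170 = -62 - 48110 = -48172$)
$\frac{c - 429220}{-284830 + 333770} = \frac{-48172 - 429220}{-284830 + 333770} = - \frac{477392}{48940} = \left(-477392\right) \frac{1}{48940} = - \frac{119348}{12235}$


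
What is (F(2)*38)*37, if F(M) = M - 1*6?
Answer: -5624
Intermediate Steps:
F(M) = -6 + M (F(M) = M - 6 = -6 + M)
(F(2)*38)*37 = ((-6 + 2)*38)*37 = -4*38*37 = -152*37 = -5624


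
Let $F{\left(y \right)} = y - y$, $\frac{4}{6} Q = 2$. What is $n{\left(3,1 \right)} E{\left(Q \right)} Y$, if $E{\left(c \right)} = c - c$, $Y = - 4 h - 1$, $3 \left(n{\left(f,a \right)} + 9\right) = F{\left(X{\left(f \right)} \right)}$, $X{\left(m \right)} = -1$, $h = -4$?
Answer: $0$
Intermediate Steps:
$Q = 3$ ($Q = \frac{3}{2} \cdot 2 = 3$)
$F{\left(y \right)} = 0$
$n{\left(f,a \right)} = -9$ ($n{\left(f,a \right)} = -9 + \frac{1}{3} \cdot 0 = -9 + 0 = -9$)
$Y = 15$ ($Y = \left(-4\right) \left(-4\right) - 1 = 16 - 1 = 15$)
$E{\left(c \right)} = 0$
$n{\left(3,1 \right)} E{\left(Q \right)} Y = \left(-9\right) 0 \cdot 15 = 0 \cdot 15 = 0$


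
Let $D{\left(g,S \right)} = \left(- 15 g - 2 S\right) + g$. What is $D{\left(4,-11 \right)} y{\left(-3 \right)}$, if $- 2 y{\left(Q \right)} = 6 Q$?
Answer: $-306$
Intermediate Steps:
$y{\left(Q \right)} = - 3 Q$ ($y{\left(Q \right)} = - \frac{6 Q}{2} = - 3 Q$)
$D{\left(g,S \right)} = - 14 g - 2 S$
$D{\left(4,-11 \right)} y{\left(-3 \right)} = \left(\left(-14\right) 4 - -22\right) \left(\left(-3\right) \left(-3\right)\right) = \left(-56 + 22\right) 9 = \left(-34\right) 9 = -306$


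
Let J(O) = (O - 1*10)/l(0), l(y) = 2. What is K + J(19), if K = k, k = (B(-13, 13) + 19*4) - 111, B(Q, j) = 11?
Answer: -39/2 ≈ -19.500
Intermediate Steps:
J(O) = -5 + O/2 (J(O) = (O - 1*10)/2 = (O - 10)*(½) = (-10 + O)*(½) = -5 + O/2)
k = -24 (k = (11 + 19*4) - 111 = (11 + 76) - 111 = 87 - 111 = -24)
K = -24
K + J(19) = -24 + (-5 + (½)*19) = -24 + (-5 + 19/2) = -24 + 9/2 = -39/2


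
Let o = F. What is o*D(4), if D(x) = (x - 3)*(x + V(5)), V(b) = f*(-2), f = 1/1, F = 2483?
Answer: 4966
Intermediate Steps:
f = 1
o = 2483
V(b) = -2 (V(b) = 1*(-2) = -2)
D(x) = (-3 + x)*(-2 + x) (D(x) = (x - 3)*(x - 2) = (-3 + x)*(-2 + x))
o*D(4) = 2483*(6 + 4² - 5*4) = 2483*(6 + 16 - 20) = 2483*2 = 4966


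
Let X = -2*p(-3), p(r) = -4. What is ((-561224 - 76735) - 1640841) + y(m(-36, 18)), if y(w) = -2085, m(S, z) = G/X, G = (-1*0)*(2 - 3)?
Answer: -2280885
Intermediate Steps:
G = 0 (G = 0*(-1) = 0)
X = 8 (X = -2*(-4) = 8)
m(S, z) = 0 (m(S, z) = 0/8 = 0*(1/8) = 0)
((-561224 - 76735) - 1640841) + y(m(-36, 18)) = ((-561224 - 76735) - 1640841) - 2085 = (-637959 - 1640841) - 2085 = -2278800 - 2085 = -2280885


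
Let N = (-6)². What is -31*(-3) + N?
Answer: 129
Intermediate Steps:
N = 36
-31*(-3) + N = -31*(-3) + 36 = 93 + 36 = 129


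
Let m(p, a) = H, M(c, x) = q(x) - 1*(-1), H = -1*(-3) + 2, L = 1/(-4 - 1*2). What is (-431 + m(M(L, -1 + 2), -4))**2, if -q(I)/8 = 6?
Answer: 181476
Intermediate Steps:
L = -1/6 (L = 1/(-4 - 2) = 1/(-6) = -1/6 ≈ -0.16667)
q(I) = -48 (q(I) = -8*6 = -48)
H = 5 (H = 3 + 2 = 5)
M(c, x) = -47 (M(c, x) = -48 - 1*(-1) = -48 + 1 = -47)
m(p, a) = 5
(-431 + m(M(L, -1 + 2), -4))**2 = (-431 + 5)**2 = (-426)**2 = 181476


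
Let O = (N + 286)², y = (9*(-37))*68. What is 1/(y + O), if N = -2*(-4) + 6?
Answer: 1/67356 ≈ 1.4846e-5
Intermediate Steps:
y = -22644 (y = -333*68 = -22644)
N = 14 (N = 8 + 6 = 14)
O = 90000 (O = (14 + 286)² = 300² = 90000)
1/(y + O) = 1/(-22644 + 90000) = 1/67356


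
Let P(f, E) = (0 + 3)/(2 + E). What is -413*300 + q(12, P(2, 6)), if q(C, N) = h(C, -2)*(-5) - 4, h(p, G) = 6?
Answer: -123934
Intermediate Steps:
P(f, E) = 3/(2 + E)
q(C, N) = -34 (q(C, N) = 6*(-5) - 4 = -30 - 4 = -34)
-413*300 + q(12, P(2, 6)) = -413*300 - 34 = -123900 - 34 = -123934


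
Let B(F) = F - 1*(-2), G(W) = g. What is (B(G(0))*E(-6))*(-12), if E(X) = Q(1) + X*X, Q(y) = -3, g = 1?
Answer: -1188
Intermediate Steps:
G(W) = 1
B(F) = 2 + F (B(F) = F + 2 = 2 + F)
E(X) = -3 + X**2 (E(X) = -3 + X*X = -3 + X**2)
(B(G(0))*E(-6))*(-12) = ((2 + 1)*(-3 + (-6)**2))*(-12) = (3*(-3 + 36))*(-12) = (3*33)*(-12) = 99*(-12) = -1188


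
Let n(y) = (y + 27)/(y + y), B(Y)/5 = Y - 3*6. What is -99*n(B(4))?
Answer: -4257/140 ≈ -30.407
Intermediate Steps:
B(Y) = -90 + 5*Y (B(Y) = 5*(Y - 3*6) = 5*(Y - 18) = 5*(-18 + Y) = -90 + 5*Y)
n(y) = (27 + y)/(2*y) (n(y) = (27 + y)/((2*y)) = (27 + y)*(1/(2*y)) = (27 + y)/(2*y))
-99*n(B(4)) = -99*(27 + (-90 + 5*4))/(2*(-90 + 5*4)) = -99*(27 + (-90 + 20))/(2*(-90 + 20)) = -99*(27 - 70)/(2*(-70)) = -99*(-1)*(-43)/(2*70) = -99*43/140 = -4257/140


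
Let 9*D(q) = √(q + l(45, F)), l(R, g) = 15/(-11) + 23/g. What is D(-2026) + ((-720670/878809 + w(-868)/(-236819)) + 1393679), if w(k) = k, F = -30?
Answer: 290050447989820191/208118668571 + I*√220863390/2970 ≈ 1.3937e+6 + 5.0039*I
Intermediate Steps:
l(R, g) = -15/11 + 23/g (l(R, g) = 15*(-1/11) + 23/g = -15/11 + 23/g)
D(q) = √(-703/330 + q)/9 (D(q) = √(q + (-15/11 + 23/(-30)))/9 = √(q + (-15/11 + 23*(-1/30)))/9 = √(q + (-15/11 - 23/30))/9 = √(q - 703/330)/9 = √(-703/330 + q)/9)
D(-2026) + ((-720670/878809 + w(-868)/(-236819)) + 1393679) = √(-231990 + 108900*(-2026))/2970 + ((-720670/878809 - 868/(-236819)) + 1393679) = √(-231990 - 220631400)/2970 + ((-720670*1/878809 - 868*(-1/236819)) + 1393679) = √(-220863390)/2970 + ((-720670/878809 + 868/236819) + 1393679) = (I*√220863390)/2970 + (-169905542518/208118668571 + 1393679) = I*√220863390/2970 + 290050447989820191/208118668571 = 290050447989820191/208118668571 + I*√220863390/2970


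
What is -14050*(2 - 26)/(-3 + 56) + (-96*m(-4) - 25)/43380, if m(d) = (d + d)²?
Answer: 14627409043/2299140 ≈ 6362.1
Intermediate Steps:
m(d) = 4*d² (m(d) = (2*d)² = 4*d²)
-14050*(2 - 26)/(-3 + 56) + (-96*m(-4) - 25)/43380 = -14050*(2 - 26)/(-3 + 56) + (-384*(-4)² - 25)/43380 = -14050/(53/(-24)) + (-384*16 - 25)*(1/43380) = -14050/(53*(-1/24)) + (-96*64 - 25)*(1/43380) = -14050/(-53/24) + (-6144 - 25)*(1/43380) = -14050*(-24/53) - 6169*1/43380 = 337200/53 - 6169/43380 = 14627409043/2299140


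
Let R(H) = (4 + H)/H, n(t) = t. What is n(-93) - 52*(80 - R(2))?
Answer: -4097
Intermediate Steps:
R(H) = (4 + H)/H
n(-93) - 52*(80 - R(2)) = -93 - 52*(80 - (4 + 2)/2) = -93 - 52*(80 - 6/2) = -93 - 52*(80 - 1*3) = -93 - 52*(80 - 3) = -93 - 52*77 = -93 - 4004 = -4097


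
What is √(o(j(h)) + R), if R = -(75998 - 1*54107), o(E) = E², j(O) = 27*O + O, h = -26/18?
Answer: 5*I*√65627/9 ≈ 142.32*I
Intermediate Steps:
h = -13/9 (h = -26*1/18 = -13/9 ≈ -1.4444)
j(O) = 28*O
R = -21891 (R = -(75998 - 54107) = -1*21891 = -21891)
√(o(j(h)) + R) = √((28*(-13/9))² - 21891) = √((-364/9)² - 21891) = √(132496/81 - 21891) = √(-1640675/81) = 5*I*√65627/9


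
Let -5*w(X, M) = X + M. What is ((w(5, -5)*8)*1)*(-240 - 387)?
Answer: 0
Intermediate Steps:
w(X, M) = -M/5 - X/5 (w(X, M) = -(X + M)/5 = -(M + X)/5 = -M/5 - X/5)
((w(5, -5)*8)*1)*(-240 - 387) = (((-⅕*(-5) - ⅕*5)*8)*1)*(-240 - 387) = (((1 - 1)*8)*1)*(-627) = ((0*8)*1)*(-627) = (0*1)*(-627) = 0*(-627) = 0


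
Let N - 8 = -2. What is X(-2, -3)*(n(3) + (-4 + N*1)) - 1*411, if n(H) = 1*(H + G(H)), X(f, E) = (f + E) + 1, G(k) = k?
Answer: -443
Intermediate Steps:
X(f, E) = 1 + E + f (X(f, E) = (E + f) + 1 = 1 + E + f)
N = 6 (N = 8 - 2 = 6)
n(H) = 2*H (n(H) = 1*(H + H) = 1*(2*H) = 2*H)
X(-2, -3)*(n(3) + (-4 + N*1)) - 1*411 = (1 - 3 - 2)*(2*3 + (-4 + 6*1)) - 1*411 = -4*(6 + (-4 + 6)) - 411 = -4*(6 + 2) - 411 = -4*8 - 411 = -32 - 411 = -443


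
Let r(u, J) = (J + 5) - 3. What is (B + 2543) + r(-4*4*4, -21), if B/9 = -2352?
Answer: -18644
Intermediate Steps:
B = -21168 (B = 9*(-2352) = -21168)
r(u, J) = 2 + J (r(u, J) = (5 + J) - 3 = 2 + J)
(B + 2543) + r(-4*4*4, -21) = (-21168 + 2543) + (2 - 21) = -18625 - 19 = -18644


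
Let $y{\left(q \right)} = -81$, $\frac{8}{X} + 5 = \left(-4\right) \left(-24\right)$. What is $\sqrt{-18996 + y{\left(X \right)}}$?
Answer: $i \sqrt{19077} \approx 138.12 i$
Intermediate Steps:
$X = \frac{8}{91}$ ($X = \frac{8}{-5 - -96} = \frac{8}{-5 + 96} = \frac{8}{91} \approx 0.087912$)
$\sqrt{-18996 + y{\left(X \right)}} = \sqrt{-18996 - 81} = \sqrt{-19077} = i \sqrt{19077}$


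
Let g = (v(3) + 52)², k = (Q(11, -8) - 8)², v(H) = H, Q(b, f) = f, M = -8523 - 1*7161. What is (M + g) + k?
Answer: -12403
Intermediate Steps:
M = -15684 (M = -8523 - 7161 = -15684)
k = 256 (k = (-8 - 8)² = (-16)² = 256)
g = 3025 (g = (3 + 52)² = 55² = 3025)
(M + g) + k = (-15684 + 3025) + 256 = -12659 + 256 = -12403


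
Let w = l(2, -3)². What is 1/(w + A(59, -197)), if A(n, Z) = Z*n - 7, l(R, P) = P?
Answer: -1/11621 ≈ -8.6051e-5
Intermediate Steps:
A(n, Z) = -7 + Z*n
w = 9 (w = (-3)² = 9)
1/(w + A(59, -197)) = 1/(9 + (-7 - 197*59)) = 1/(9 + (-7 - 11623)) = 1/(9 - 11630) = 1/(-11621) = -1/11621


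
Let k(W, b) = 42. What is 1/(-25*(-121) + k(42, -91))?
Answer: 1/3067 ≈ 0.00032605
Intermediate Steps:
1/(-25*(-121) + k(42, -91)) = 1/(-25*(-121) + 42) = 1/(3025 + 42) = 1/3067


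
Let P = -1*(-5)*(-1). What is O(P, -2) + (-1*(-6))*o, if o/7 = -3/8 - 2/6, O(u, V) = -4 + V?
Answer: -143/4 ≈ -35.750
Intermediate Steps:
P = -5 (P = 5*(-1) = -5)
o = -119/24 (o = 7*(-3/8 - 2/6) = 7*(-3*1/8 - 2*1/6) = 7*(-3/8 - 1/3) = 7*(-17/24) = -119/24 ≈ -4.9583)
O(P, -2) + (-1*(-6))*o = (-4 - 2) - 1*(-6)*(-119/24) = -6 + 6*(-119/24) = -6 - 119/4 = -143/4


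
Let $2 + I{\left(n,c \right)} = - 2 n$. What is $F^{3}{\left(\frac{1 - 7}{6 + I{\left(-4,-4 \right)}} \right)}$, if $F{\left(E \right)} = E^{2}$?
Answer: $\frac{1}{64} \approx 0.015625$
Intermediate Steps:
$I{\left(n,c \right)} = -2 - 2 n$
$F^{3}{\left(\frac{1 - 7}{6 + I{\left(-4,-4 \right)}} \right)} = \left(\left(\frac{1 - 7}{6 - -6}\right)^{2}\right)^{3} = \left(\left(- \frac{6}{6 + \left(-2 + 8\right)}\right)^{2}\right)^{3} = \left(\left(- \frac{6}{6 + 6}\right)^{2}\right)^{3} = \left(\left(- \frac{6}{12}\right)^{2}\right)^{3} = \left(\left(\left(-6\right) \frac{1}{12}\right)^{2}\right)^{3} = \left(\left(- \frac{1}{2}\right)^{2}\right)^{3} = \left(\frac{1}{4}\right)^{3} = \frac{1}{64}$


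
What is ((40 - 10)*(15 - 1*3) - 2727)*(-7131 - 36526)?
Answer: 103336119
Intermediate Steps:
((40 - 10)*(15 - 1*3) - 2727)*(-7131 - 36526) = (30*(15 - 3) - 2727)*(-43657) = (30*12 - 2727)*(-43657) = (360 - 2727)*(-43657) = -2367*(-43657) = 103336119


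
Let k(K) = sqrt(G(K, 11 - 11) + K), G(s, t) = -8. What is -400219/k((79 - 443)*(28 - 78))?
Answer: -400219*sqrt(1137)/4548 ≈ -2967.3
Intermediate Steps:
k(K) = sqrt(-8 + K)
-400219/k((79 - 443)*(28 - 78)) = -400219/sqrt(-8 + (79 - 443)*(28 - 78)) = -400219/sqrt(-8 - 364*(-50)) = -400219/sqrt(-8 + 18200) = -400219*sqrt(1137)/4548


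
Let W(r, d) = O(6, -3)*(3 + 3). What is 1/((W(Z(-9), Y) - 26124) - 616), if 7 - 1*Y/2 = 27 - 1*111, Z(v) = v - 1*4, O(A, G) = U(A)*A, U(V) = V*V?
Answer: -1/25444 ≈ -3.9302e-5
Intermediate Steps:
U(V) = V²
O(A, G) = A³ (O(A, G) = A²*A = A³)
Z(v) = -4 + v (Z(v) = v - 4 = -4 + v)
Y = 182 (Y = 14 - 2*(27 - 1*111) = 14 - 2*(27 - 111) = 14 - 2*(-84) = 14 + 168 = 182)
W(r, d) = 1296 (W(r, d) = 6³*(3 + 3) = 216*6 = 1296)
1/((W(Z(-9), Y) - 26124) - 616) = 1/((1296 - 26124) - 616) = 1/(-24828 - 616) = 1/(-25444) = -1/25444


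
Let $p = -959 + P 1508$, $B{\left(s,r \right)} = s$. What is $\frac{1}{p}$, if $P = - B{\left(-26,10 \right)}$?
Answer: $\frac{1}{38249} \approx 2.6144 \cdot 10^{-5}$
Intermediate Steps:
$P = 26$ ($P = \left(-1\right) \left(-26\right) = 26$)
$p = 38249$ ($p = -959 + 26 \cdot 1508 = -959 + 39208 = 38249$)
$\frac{1}{p} = \frac{1}{38249}$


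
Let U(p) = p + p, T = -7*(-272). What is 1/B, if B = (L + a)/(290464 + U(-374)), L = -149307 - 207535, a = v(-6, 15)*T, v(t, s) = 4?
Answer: -144858/174613 ≈ -0.82959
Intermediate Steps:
T = 1904
a = 7616 (a = 4*1904 = 7616)
U(p) = 2*p
L = -356842
B = -174613/144858 (B = (-356842 + 7616)/(290464 + 2*(-374)) = -349226/(290464 - 748) = -349226/289716 = -349226*1/289716 = -174613/144858 ≈ -1.2054)
1/B = 1/(-174613/144858) = -144858/174613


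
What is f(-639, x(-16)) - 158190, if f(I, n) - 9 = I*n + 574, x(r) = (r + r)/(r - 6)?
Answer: -1743901/11 ≈ -1.5854e+5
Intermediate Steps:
x(r) = 2*r/(-6 + r) (x(r) = (2*r)/(-6 + r) = 2*r/(-6 + r))
f(I, n) = 583 + I*n (f(I, n) = 9 + (I*n + 574) = 9 + (574 + I*n) = 583 + I*n)
f(-639, x(-16)) - 158190 = (583 - 1278*(-16)/(-6 - 16)) - 158190 = (583 - 1278*(-16)/(-22)) - 158190 = (583 - 1278*(-16)*(-1)/22) - 158190 = (583 - 639*16/11) - 158190 = (583 - 10224/11) - 158190 = -3811/11 - 158190 = -1743901/11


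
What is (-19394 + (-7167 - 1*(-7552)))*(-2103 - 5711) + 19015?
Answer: 148555341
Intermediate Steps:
(-19394 + (-7167 - 1*(-7552)))*(-2103 - 5711) + 19015 = (-19394 + (-7167 + 7552))*(-7814) + 19015 = (-19394 + 385)*(-7814) + 19015 = -19009*(-7814) + 19015 = 148536326 + 19015 = 148555341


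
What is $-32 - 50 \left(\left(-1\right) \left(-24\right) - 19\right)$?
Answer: $-282$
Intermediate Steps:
$-32 - 50 \left(\left(-1\right) \left(-24\right) - 19\right) = -32 - 50 \left(24 - 19\right) = -32 - 250 = -282$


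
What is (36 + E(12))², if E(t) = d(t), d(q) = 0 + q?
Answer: 2304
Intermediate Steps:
d(q) = q
E(t) = t
(36 + E(12))² = (36 + 12)² = 48² = 2304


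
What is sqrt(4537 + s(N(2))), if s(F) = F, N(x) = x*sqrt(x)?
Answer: sqrt(4537 + 2*sqrt(2)) ≈ 67.378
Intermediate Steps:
N(x) = x**(3/2)
sqrt(4537 + s(N(2))) = sqrt(4537 + 2**(3/2)) = sqrt(4537 + 2*sqrt(2))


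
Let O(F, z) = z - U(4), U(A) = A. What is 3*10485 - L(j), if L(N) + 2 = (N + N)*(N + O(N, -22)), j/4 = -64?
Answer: -112927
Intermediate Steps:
j = -256 (j = 4*(-64) = -256)
O(F, z) = -4 + z (O(F, z) = z - 1*4 = z - 4 = -4 + z)
L(N) = -2 + 2*N*(-26 + N) (L(N) = -2 + (N + N)*(N + (-4 - 22)) = -2 + (2*N)*(N - 26) = -2 + (2*N)*(-26 + N) = -2 + 2*N*(-26 + N))
3*10485 - L(j) = 3*10485 - (-2 - 52*(-256) + 2*(-256)**2) = 31455 - (-2 + 13312 + 2*65536) = 31455 - (-2 + 13312 + 131072) = 31455 - 1*144382 = 31455 - 144382 = -112927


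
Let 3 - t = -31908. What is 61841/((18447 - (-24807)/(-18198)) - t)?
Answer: -375127506/81680893 ≈ -4.5926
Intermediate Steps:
t = 31911 (t = 3 - 1*(-31908) = 3 + 31908 = 31911)
61841/((18447 - (-24807)/(-18198)) - t) = 61841/((18447 - (-24807)/(-18198)) - 1*31911) = 61841/((18447 - (-24807)*(-1)/18198) - 31911) = 61841/((18447 - 1*8269/6066) - 31911) = 61841/((18447 - 8269/6066) - 31911) = 61841/(111891233/6066 - 31911) = 61841/(-81680893/6066) = 61841*(-6066/81680893) = -375127506/81680893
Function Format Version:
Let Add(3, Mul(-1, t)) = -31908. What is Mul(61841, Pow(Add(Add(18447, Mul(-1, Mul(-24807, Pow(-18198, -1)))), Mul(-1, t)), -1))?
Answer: Rational(-375127506, 81680893) ≈ -4.5926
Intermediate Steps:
t = 31911 (t = Add(3, Mul(-1, -31908)) = Add(3, 31908) = 31911)
Mul(61841, Pow(Add(Add(18447, Mul(-1, Mul(-24807, Pow(-18198, -1)))), Mul(-1, t)), -1)) = Mul(61841, Pow(Add(Add(18447, Mul(-1, Mul(-24807, Pow(-18198, -1)))), Mul(-1, 31911)), -1)) = Mul(61841, Pow(Add(Add(18447, Mul(-1, Mul(-24807, Rational(-1, 18198)))), -31911), -1)) = Mul(61841, Pow(Add(Add(18447, Mul(-1, Rational(8269, 6066))), -31911), -1)) = Mul(61841, Pow(Add(Add(18447, Rational(-8269, 6066)), -31911), -1)) = Mul(61841, Pow(Add(Rational(111891233, 6066), -31911), -1)) = Mul(61841, Pow(Rational(-81680893, 6066), -1)) = Mul(61841, Rational(-6066, 81680893)) = Rational(-375127506, 81680893)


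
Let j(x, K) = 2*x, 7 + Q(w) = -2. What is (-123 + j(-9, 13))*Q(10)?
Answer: 1269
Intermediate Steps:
Q(w) = -9 (Q(w) = -7 - 2 = -9)
(-123 + j(-9, 13))*Q(10) = (-123 + 2*(-9))*(-9) = (-123 - 18)*(-9) = -141*(-9) = 1269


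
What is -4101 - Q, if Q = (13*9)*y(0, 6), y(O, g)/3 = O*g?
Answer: -4101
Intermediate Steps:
y(O, g) = 3*O*g (y(O, g) = 3*(O*g) = 3*O*g)
Q = 0 (Q = (13*9)*(3*0*6) = 117*0 = 0)
-4101 - Q = -4101 - 1*0 = -4101 + 0 = -4101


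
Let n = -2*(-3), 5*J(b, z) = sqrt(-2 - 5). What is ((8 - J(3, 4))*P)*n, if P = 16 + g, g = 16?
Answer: 1536 - 192*I*sqrt(7)/5 ≈ 1536.0 - 101.6*I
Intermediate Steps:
J(b, z) = I*sqrt(7)/5 (J(b, z) = sqrt(-2 - 5)/5 = sqrt(-7)/5 = (I*sqrt(7))/5 = I*sqrt(7)/5)
P = 32 (P = 16 + 16 = 32)
n = 6
((8 - J(3, 4))*P)*n = ((8 - I*sqrt(7)/5)*32)*6 = (256 - 32*I*sqrt(7)/5)*6 = 1536 - 192*I*sqrt(7)/5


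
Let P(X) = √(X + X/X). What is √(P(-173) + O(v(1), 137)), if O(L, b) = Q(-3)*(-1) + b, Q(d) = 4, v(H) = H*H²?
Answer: √(133 + 2*I*√43) ≈ 11.547 + 0.56791*I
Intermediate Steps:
P(X) = √(1 + X) (P(X) = √(X + 1) = √(1 + X))
v(H) = H³
O(L, b) = -4 + b (O(L, b) = 4*(-1) + b = -4 + b)
√(P(-173) + O(v(1), 137)) = √(√(1 - 173) + (-4 + 137)) = √(√(-172) + 133) = √(2*I*√43 + 133) = √(133 + 2*I*√43)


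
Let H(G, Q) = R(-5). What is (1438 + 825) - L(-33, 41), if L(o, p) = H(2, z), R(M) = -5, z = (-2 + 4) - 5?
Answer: 2268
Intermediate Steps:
z = -3 (z = 2 - 5 = -3)
H(G, Q) = -5
L(o, p) = -5
(1438 + 825) - L(-33, 41) = (1438 + 825) - 1*(-5) = 2263 + 5 = 2268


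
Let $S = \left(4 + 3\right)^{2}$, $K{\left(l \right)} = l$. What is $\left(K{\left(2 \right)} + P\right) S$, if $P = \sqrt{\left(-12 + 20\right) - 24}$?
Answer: $98 + 196 i \approx 98.0 + 196.0 i$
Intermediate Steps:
$S = 49$ ($S = 7^{2} = 49$)
$P = 4 i$ ($P = \sqrt{8 - 24} = \sqrt{-16} = 4 i \approx 4.0 i$)
$\left(K{\left(2 \right)} + P\right) S = \left(2 + 4 i\right) 49 = 98 + 196 i$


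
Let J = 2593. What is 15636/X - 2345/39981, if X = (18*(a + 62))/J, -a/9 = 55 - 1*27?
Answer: -45027877808/3798195 ≈ -11855.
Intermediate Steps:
a = -252 (a = -9*(55 - 1*27) = -9*(55 - 27) = -9*28 = -252)
X = -3420/2593 (X = (18*(-252 + 62))/2593 = (18*(-190))*(1/2593) = -3420*1/2593 = -3420/2593 ≈ -1.3189)
15636/X - 2345/39981 = 15636/(-3420/2593) - 2345/39981 = 15636*(-2593/3420) - 2345*1/39981 = -3378679/285 - 2345/39981 = -45027877808/3798195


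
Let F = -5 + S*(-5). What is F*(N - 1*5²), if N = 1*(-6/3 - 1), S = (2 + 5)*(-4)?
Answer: -3780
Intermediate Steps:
S = -28 (S = 7*(-4) = -28)
F = 135 (F = -5 - 28*(-5) = -5 + 140 = 135)
N = -3 (N = 1*(-6*⅓ - 1) = 1*(-2 - 1) = 1*(-3) = -3)
F*(N - 1*5²) = 135*(-3 - 1*5²) = 135*(-3 - 1*25) = 135*(-3 - 25) = 135*(-28) = -3780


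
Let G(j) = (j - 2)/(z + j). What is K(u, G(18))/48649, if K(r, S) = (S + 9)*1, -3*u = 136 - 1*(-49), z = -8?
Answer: 53/243245 ≈ 0.00021789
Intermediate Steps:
G(j) = (-2 + j)/(-8 + j) (G(j) = (j - 2)/(-8 + j) = (-2 + j)/(-8 + j))
u = -185/3 (u = -(136 - 1*(-49))/3 = -(136 + 49)/3 = -⅓*185 = -185/3 ≈ -61.667)
K(r, S) = 9 + S (K(r, S) = (9 + S)*1 = 9 + S)
K(u, G(18))/48649 = (9 + (-2 + 18)/(-8 + 18))/48649 = (9 + 16/10)*(1/48649) = (9 + (⅒)*16)*(1/48649) = (9 + 8/5)*(1/48649) = (53/5)*(1/48649) = 53/243245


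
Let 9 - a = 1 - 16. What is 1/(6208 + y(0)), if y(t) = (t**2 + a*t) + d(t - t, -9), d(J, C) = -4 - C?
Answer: 1/6213 ≈ 0.00016095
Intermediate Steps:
a = 24 (a = 9 - (1 - 16) = 9 - 1*(-15) = 9 + 15 = 24)
y(t) = 5 + t**2 + 24*t (y(t) = (t**2 + 24*t) + (-4 - 1*(-9)) = (t**2 + 24*t) + (-4 + 9) = (t**2 + 24*t) + 5 = 5 + t**2 + 24*t)
1/(6208 + y(0)) = 1/(6208 + (5 + 0**2 + 24*0)) = 1/(6208 + (5 + 0 + 0)) = 1/(6208 + 5) = 1/6213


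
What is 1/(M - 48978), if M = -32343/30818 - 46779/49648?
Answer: -765026032/37470968695539 ≈ -2.0417e-5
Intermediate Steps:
M = -1523700243/765026032 (M = -32343*1/30818 - 46779*1/49648 = -32343/30818 - 46779/49648 = -1523700243/765026032 ≈ -1.9917)
1/(M - 48978) = 1/(-1523700243/765026032 - 48978) = 1/(-37470968695539/765026032) = -765026032/37470968695539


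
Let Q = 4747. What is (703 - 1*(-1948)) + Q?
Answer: 7398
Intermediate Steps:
(703 - 1*(-1948)) + Q = (703 - 1*(-1948)) + 4747 = (703 + 1948) + 4747 = 2651 + 4747 = 7398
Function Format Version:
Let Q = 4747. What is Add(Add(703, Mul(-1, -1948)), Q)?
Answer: 7398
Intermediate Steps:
Add(Add(703, Mul(-1, -1948)), Q) = Add(Add(703, Mul(-1, -1948)), 4747) = Add(Add(703, 1948), 4747) = Add(2651, 4747) = 7398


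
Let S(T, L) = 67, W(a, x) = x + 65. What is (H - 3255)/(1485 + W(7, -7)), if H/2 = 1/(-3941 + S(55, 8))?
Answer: -6304936/2988791 ≈ -2.1095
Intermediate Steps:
W(a, x) = 65 + x
H = -1/1937 (H = 2/(-3941 + 67) = 2/(-3874) = 2*(-1/3874) = -1/1937 ≈ -0.00051626)
(H - 3255)/(1485 + W(7, -7)) = (-1/1937 - 3255)/(1485 + (65 - 7)) = -6304936/(1937*(1485 + 58)) = -6304936/1937/1543 = -6304936/1937*1/1543 = -6304936/2988791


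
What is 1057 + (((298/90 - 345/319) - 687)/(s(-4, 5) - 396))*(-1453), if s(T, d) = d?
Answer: -8350079302/5612805 ≈ -1487.7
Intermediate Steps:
1057 + (((298/90 - 345/319) - 687)/(s(-4, 5) - 396))*(-1453) = 1057 + (((298/90 - 345/319) - 687)/(5 - 396))*(-1453) = 1057 + (((298*(1/90) - 345*1/319) - 687)/(-391))*(-1453) = 1057 + (((149/45 - 345/319) - 687)*(-1/391))*(-1453) = 1057 + ((32006/14355 - 687)*(-1/391))*(-1453) = 1057 - 9829879/14355*(-1/391)*(-1453) = 1057 + (9829879/5612805)*(-1453) = 1057 - 14282814187/5612805 = -8350079302/5612805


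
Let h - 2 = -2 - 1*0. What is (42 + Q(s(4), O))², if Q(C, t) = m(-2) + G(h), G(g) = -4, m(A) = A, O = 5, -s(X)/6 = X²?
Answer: 1296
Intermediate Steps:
s(X) = -6*X²
h = 0 (h = 2 + (-2 - 1*0) = 2 + (-2 + 0) = 2 - 2 = 0)
Q(C, t) = -6 (Q(C, t) = -2 - 4 = -6)
(42 + Q(s(4), O))² = (42 - 6)² = 36² = 1296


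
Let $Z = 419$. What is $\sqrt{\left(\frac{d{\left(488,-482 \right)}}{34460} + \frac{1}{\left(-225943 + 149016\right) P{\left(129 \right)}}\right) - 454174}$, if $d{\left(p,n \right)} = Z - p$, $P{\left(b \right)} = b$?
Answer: $\frac{i \sqrt{7181132287578650972221935}}{3976356630} \approx 673.92 i$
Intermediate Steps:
$d{\left(p,n \right)} = 419 - p$
$\sqrt{\left(\frac{d{\left(488,-482 \right)}}{34460} + \frac{1}{\left(-225943 + 149016\right) P{\left(129 \right)}}\right) - 454174} = \sqrt{\left(\frac{419 - 488}{34460} + \frac{1}{\left(-225943 + 149016\right) 129}\right) - 454174} = \sqrt{\left(\left(419 - 488\right) \frac{1}{34460} + \frac{1}{-76927} \cdot \frac{1}{129}\right) - 454174} = \sqrt{\left(\left(-69\right) \frac{1}{34460} - \frac{1}{9923583}\right) - 454174} = \sqrt{\left(- \frac{69}{34460} - \frac{1}{9923583}\right) - 454174} = \sqrt{- \frac{684761687}{341966670180} - 454174} = \sqrt{- \frac{155312371147093007}{341966670180}} = \frac{i \sqrt{7181132287578650972221935}}{3976356630}$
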